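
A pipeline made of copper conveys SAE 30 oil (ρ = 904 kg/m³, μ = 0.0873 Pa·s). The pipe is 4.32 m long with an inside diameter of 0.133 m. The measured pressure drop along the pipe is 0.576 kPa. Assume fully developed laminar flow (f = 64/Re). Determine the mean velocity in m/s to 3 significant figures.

For laminar flow, f = 64/Re with Re = ρVD/μ, so Darcy-Weisbach reduces to ΔP = 32μLV/D². Solving for V: V = ΔP·D²/(32μL) = 576·(0.133)²/(32·0.0873·4.32) = 0.8443 m/s.
Check: Re = ρVD/μ = 904·0.8443·0.133/0.0873 = 1163 < 2300, so the laminar assumption holds.

V ≈ 0.844 m/s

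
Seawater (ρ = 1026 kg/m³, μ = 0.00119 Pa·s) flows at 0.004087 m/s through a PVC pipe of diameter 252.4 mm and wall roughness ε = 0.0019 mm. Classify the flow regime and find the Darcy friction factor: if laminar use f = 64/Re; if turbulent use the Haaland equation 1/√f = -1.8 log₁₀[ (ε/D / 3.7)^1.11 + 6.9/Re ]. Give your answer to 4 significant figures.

f ≈ 0.07196

Re = ρVD/μ = 1026·0.004087·0.2524/0.00119 = 889.4.
Re < 2300 → laminar, so f = 64/Re = 0.07196 (roughness is irrelevant in laminar flow).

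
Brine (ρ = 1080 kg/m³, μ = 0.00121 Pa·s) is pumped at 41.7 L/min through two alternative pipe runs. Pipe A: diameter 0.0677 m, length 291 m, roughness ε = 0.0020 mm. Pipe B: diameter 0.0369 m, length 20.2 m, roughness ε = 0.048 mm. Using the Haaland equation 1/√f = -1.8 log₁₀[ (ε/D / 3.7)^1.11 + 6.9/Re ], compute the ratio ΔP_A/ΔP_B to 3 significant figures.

ΔP_A/ΔP_B ≈ 0.738

Pipe A: V = Q/A = 0.000695/0.0036 = 0.1931 m/s; Re = 1.167e+04; ε/D = 2.95e-05; Haaland → f = 0.02965; ΔP_A = f(L/D)(ρV²/2) = 2565 Pa.
Pipe B: V = Q/A = 0.000695/0.001069 = 0.6499 m/s; Re = 2.14e+04; ε/D = 0.0013; Haaland → f = 0.02785; ΔP_B = f(L/D)(ρV²/2) = 3477 Pa.
ΔP_A/ΔP_B = 2565/3477 = 0.738.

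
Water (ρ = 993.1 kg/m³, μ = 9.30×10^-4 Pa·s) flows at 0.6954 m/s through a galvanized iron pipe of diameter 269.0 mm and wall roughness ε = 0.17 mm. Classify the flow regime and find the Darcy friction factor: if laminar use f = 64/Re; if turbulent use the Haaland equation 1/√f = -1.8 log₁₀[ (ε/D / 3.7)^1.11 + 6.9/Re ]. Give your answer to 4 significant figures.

f ≈ 0.01930

Re = ρVD/μ = 993.1·0.6954·0.269/0.00093 = 1.998e+05.
Re > 4000 → turbulent. ε/D = 0.00017/0.269 = 0.000632; Haaland: 1/√f = -1.8 log₁₀[6.58e-05 + 3.45e-05] = 7.198, so f = 0.0193.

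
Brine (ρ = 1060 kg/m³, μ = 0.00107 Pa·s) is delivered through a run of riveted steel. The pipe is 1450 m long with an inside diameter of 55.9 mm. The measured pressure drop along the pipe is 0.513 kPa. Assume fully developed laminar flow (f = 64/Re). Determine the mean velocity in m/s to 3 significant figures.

For laminar flow, f = 64/Re with Re = ρVD/μ, so Darcy-Weisbach reduces to ΔP = 32μLV/D². Solving for V: V = ΔP·D²/(32μL) = 513·(0.0559)²/(32·0.00107·1450) = 0.03229 m/s.
Check: Re = ρVD/μ = 1060·0.03229·0.0559/0.00107 = 1788 < 2300, so the laminar assumption holds.

V ≈ 0.0323 m/s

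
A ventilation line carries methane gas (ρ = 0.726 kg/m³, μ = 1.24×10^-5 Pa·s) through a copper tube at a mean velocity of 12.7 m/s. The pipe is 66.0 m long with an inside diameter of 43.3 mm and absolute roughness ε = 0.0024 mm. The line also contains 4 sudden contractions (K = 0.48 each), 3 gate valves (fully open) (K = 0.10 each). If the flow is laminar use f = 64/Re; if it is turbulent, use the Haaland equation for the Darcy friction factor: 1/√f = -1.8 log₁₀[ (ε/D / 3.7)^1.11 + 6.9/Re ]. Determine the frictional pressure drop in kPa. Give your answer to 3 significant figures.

Reynolds number Re = ρVD/μ = 0.726 · 12.7 · 0.0433 / 1.24e-05 = 3.22e+04.
Re > 4000 → turbulent. Relative roughness ε/D = 2.4e-06/0.0433 = 5.54e-05. Haaland: 1/√f = -1.8 log₁₀[(5.54e-05/3.7)^1.11 + 6.9/3.22e+04] = -1.8 log₁₀[4.41e-06 + 0.000214] = 6.588, so f = 0.02304.
Total minor-loss coefficient ΣK = 4·0.48 + 3·0.1 = 2.22.
ΔP = [f·L/D + ΣK]·(ρV²/2) = [0.02304·66/0.0433 + 2.22]·(0.726·12.7²/2) = [35.12 + 2.22]·58.55 = 2186 Pa.
ΔP = 2186 Pa = 2.19 kPa.

ΔP ≈ 2.19 kPa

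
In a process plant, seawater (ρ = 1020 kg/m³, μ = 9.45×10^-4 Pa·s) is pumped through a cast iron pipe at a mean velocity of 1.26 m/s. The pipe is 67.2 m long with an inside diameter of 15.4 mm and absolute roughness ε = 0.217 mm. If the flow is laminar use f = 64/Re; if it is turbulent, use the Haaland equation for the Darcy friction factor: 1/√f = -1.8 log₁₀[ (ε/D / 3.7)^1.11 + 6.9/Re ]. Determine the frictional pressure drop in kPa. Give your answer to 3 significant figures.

ΔP ≈ 159 kPa

Reynolds number Re = ρVD/μ = 1020 · 1.26 · 0.0154 / 0.000945 = 2.094e+04.
Re > 4000 → turbulent. Relative roughness ε/D = 0.000217/0.0154 = 0.0141. Haaland: 1/√f = -1.8 log₁₀[(0.0141/3.7)^1.11 + 6.9/2.094e+04] = -1.8 log₁₀[0.00206 + 0.000329] = 4.718, so f = 0.04493.
Darcy-Weisbach: ΔP = f(L/D)(ρV²/2) = 0.04493·(67.2/0.0154)·(1020·1.26²/2) = 0.04493·4364·809.7 = 1.587e+05 Pa.
ΔP = 1.587e+05 Pa = 159 kPa.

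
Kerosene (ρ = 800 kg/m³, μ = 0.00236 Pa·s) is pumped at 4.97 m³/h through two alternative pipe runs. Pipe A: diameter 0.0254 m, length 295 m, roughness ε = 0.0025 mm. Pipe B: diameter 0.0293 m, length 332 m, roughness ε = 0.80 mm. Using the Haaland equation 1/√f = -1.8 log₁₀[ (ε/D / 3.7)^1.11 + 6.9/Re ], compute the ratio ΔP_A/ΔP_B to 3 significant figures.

ΔP_A/ΔP_B ≈ 0.798

Pipe A: V = Q/A = 0.001381/0.0005067 = 2.725 m/s; Re = 2.346e+04; ε/D = 9.84e-05; Haaland → f = 0.02492; ΔP_A = f(L/D)(ρV²/2) = 8.594e+05 Pa.
Pipe B: V = Q/A = 0.001381/0.0006743 = 2.048 m/s; Re = 2.034e+04; ε/D = 0.0273; Haaland → f = 0.05668; ΔP_B = f(L/D)(ρV²/2) = 1.077e+06 Pa.
ΔP_A/ΔP_B = 8.594e+05/1.077e+06 = 0.798.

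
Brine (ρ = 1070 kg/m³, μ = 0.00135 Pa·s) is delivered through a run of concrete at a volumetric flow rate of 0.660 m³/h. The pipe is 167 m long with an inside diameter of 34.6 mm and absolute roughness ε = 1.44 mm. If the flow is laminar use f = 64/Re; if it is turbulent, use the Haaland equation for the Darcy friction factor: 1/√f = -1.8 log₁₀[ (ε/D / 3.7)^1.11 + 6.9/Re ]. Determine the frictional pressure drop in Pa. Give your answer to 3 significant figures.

Q = 0.660 m³/h = 0.660/3600 = 0.0001833 m³/s.
Cross-sectional area A = πD²/4 = π(0.0346)²/4 = 0.0009402 m²; mean velocity V = Q/A = 0.0001833/0.0009402 = 0.195 m/s.
Reynolds number Re = ρVD/μ = 1070 · 0.195 · 0.0346 / 0.00135 = 5347.
Re > 4000 → turbulent. Relative roughness ε/D = 0.00144/0.0346 = 0.0416. Haaland: 1/√f = -1.8 log₁₀[(0.0416/3.7)^1.11 + 6.9/5347] = -1.8 log₁₀[0.00687 + 0.00129] = 3.759, so f = 0.07076.
Darcy-Weisbach: ΔP = f(L/D)(ρV²/2) = 0.07076·(167/0.0346)·(1070·0.195²/2) = 0.07076·4827·20.34 = 6947 Pa.

ΔP ≈ 6950 Pa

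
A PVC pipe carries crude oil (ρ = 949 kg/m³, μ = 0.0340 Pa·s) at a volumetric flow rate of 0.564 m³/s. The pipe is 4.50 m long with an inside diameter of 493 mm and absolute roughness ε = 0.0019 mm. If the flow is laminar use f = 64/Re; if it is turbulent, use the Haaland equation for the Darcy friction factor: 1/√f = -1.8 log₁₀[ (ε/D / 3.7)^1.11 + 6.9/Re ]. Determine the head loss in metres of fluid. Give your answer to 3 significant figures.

h_f ≈ 0.0882 m

Cross-sectional area A = πD²/4 = π(0.493)²/4 = 0.1909 m²; mean velocity V = Q/A = 0.564/0.1909 = 2.955 m/s.
Reynolds number Re = ρVD/μ = 949 · 2.955 · 0.493 / 0.034 = 4.066e+04.
Re > 4000 → turbulent. Relative roughness ε/D = 1.9e-06/0.493 = 3.85e-06. Haaland: 1/√f = -1.8 log₁₀[(3.85e-06/3.7)^1.11 + 6.9/4.066e+04] = -1.8 log₁₀[2.29e-07 + 0.00017] = 6.785, so f = 0.02172.
Darcy-Weisbach: ΔP = f(L/D)(ρV²/2) = 0.02172·(4.5/0.493)·(949·2.955²/2) = 0.02172·9.128·4142 = 821.2 Pa.
Head loss h_f = ΔP/(ρg) = 821.2/(949·9.81) = 0.0882 m.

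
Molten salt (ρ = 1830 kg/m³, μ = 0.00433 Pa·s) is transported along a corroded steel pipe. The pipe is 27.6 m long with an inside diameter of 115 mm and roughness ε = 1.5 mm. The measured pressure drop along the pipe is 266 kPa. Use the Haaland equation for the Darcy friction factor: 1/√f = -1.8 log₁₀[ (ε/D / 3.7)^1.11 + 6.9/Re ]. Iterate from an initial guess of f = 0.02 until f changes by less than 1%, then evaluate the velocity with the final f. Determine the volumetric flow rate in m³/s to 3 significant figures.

Q ≈ 0.0559 m³/s

Rearranging Darcy-Weisbach: V = √(2·ΔP·D/(f·L·ρ)). With ε/D = 0.0015/0.115 = 0.013, iterate starting from f = 0.02:
  f = 0.02 → V = √(2·2.66e+05·0.115/(0.02·27.6·1830)) = 7.782 m/s; Re = ρVD/μ = 3.782e+05; f → 0.04176
  f = 0.04176 → V = 5.385 m/s; Re = 2.617e+05; f → 0.04182
Converged (Δf/f < 1%). With the final f = 0.04182: V = √(2·2.66e+05·0.115/(0.04182·27.6·1830)) = 5.382 m/s.
Q = V·A = 5.382·(π/4·0.115²) = 0.0559 m³/s = 0.0559 m³/s.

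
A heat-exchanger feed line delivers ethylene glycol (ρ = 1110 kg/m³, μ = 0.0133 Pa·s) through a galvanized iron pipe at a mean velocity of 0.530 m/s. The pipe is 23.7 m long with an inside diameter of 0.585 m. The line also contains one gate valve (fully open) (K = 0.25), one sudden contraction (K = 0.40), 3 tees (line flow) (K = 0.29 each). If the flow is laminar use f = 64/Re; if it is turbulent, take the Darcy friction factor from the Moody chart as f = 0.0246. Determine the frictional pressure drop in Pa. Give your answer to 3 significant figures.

Reynolds number Re = ρVD/μ = 1110 · 0.53 · 0.585 / 0.0133 = 2.588e+04.
Re > 4000 → turbulent; use the Moody-chart value f = 0.0246.
Total minor-loss coefficient ΣK = 1·0.25 + 1·0.4 + 3·0.29 = 1.52.
ΔP = [f·L/D + ΣK]·(ρV²/2) = [0.0246·23.7/0.585 + 1.52]·(1110·0.53²/2) = [0.9966 + 1.52]·155.9 = 392.3 Pa.

ΔP ≈ 392 Pa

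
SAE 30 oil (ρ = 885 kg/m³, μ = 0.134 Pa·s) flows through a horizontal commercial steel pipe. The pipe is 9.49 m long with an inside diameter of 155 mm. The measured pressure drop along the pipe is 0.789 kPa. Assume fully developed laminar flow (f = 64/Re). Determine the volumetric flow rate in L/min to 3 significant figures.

For laminar flow, f = 64/Re with Re = ρVD/μ, so Darcy-Weisbach reduces to ΔP = 32μLV/D². Solving for V: V = ΔP·D²/(32μL) = 789·(0.155)²/(32·0.134·9.49) = 0.4658 m/s.
Check: Re = ρVD/μ = 885·0.4658·0.155/0.134 = 476.9 < 2300, so the laminar assumption holds.
Q = V·A = 0.4658·(π/4·0.155²) = 0.00879 m³/s = 527 L/min.

Q ≈ 527 L/min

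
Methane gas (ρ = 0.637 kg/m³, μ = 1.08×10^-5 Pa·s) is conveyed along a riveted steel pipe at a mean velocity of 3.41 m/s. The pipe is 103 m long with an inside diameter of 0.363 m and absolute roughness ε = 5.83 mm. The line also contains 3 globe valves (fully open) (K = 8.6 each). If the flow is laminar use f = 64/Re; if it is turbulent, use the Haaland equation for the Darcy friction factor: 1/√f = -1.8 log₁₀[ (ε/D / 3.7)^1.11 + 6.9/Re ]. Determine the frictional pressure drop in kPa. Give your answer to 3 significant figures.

Reynolds number Re = ρVD/μ = 0.637 · 3.41 · 0.363 / 1.08e-05 = 7.301e+04.
Re > 4000 → turbulent. Relative roughness ε/D = 0.00583/0.363 = 0.0161. Haaland: 1/√f = -1.8 log₁₀[(0.0161/3.7)^1.11 + 6.9/7.301e+04] = -1.8 log₁₀[0.00239 + 9.45e-05] = 4.69, so f = 0.04547.
Total minor-loss coefficient ΣK = 3·8.6 = 25.8.
ΔP = [f·L/D + ΣK]·(ρV²/2) = [0.04547·103/0.363 + 25.8]·(0.637·3.41²/2) = [12.9 + 25.8]·3.704 = 143.3 Pa.
ΔP = 143.3 Pa = 0.143 kPa.

ΔP ≈ 0.143 kPa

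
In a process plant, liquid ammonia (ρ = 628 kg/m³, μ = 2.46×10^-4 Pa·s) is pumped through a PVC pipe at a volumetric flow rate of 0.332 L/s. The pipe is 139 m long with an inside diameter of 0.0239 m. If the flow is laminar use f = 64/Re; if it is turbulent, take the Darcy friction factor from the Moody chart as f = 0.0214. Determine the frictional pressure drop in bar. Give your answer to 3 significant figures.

ΔP ≈ 0.214 bar

Q = 0.332 L/s = 0.332/1000 = 0.000332 m³/s.
Cross-sectional area A = πD²/4 = π(0.0239)²/4 = 0.0004486 m²; mean velocity V = Q/A = 0.000332/0.0004486 = 0.74 m/s.
Reynolds number Re = ρVD/μ = 628 · 0.74 · 0.0239 / 0.000246 = 4.515e+04.
Re > 4000 → turbulent; use the Moody-chart value f = 0.0214.
Darcy-Weisbach: ΔP = f(L/D)(ρV²/2) = 0.0214·(139/0.0239)·(628·0.74²/2) = 0.0214·5816·172 = 2.14e+04 Pa.
ΔP = 2.14e+04 Pa = 0.214 bar.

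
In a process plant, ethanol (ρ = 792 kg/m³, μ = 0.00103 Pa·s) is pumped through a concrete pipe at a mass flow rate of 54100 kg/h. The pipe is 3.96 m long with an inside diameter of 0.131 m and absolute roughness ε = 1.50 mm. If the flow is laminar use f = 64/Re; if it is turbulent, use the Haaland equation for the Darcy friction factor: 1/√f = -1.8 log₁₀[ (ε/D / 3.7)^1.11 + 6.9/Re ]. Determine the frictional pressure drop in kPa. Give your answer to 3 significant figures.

ΔP ≈ 0.952 kPa

ṁ = 54100 kg/h = 54100/3600 = 15.03 kg/s.
A = πD²/4 = π(0.131)²/4 = 0.01348 m²; mean velocity V = ṁ/(ρA) = 15.03/(792 · 0.01348) = 1.408 m/s.
Reynolds number Re = ρVD/μ = 792 · 1.408 · 0.131 / 0.00103 = 1.418e+05.
Re > 4000 → turbulent. Relative roughness ε/D = 0.0015/0.131 = 0.0115. Haaland: 1/√f = -1.8 log₁₀[(0.0115/3.7)^1.11 + 6.9/1.418e+05] = -1.8 log₁₀[0.00164 + 4.87e-05] = 4.991, so f = 0.04015.
Darcy-Weisbach: ΔP = f(L/D)(ρV²/2) = 0.04015·(3.96/0.131)·(792·1.408²/2) = 0.04015·30.23·784.8 = 952.4 Pa.
ΔP = 952.4 Pa = 0.952 kPa.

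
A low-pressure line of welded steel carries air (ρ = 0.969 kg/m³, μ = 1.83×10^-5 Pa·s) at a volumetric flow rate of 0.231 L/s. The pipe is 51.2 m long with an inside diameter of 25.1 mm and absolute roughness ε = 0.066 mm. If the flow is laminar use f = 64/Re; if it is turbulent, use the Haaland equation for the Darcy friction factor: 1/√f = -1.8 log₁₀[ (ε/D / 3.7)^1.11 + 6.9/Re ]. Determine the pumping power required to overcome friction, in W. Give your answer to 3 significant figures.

Q = 0.231 L/s = 0.231/1000 = 0.000231 m³/s.
Cross-sectional area A = πD²/4 = π(0.0251)²/4 = 0.0004948 m²; mean velocity V = Q/A = 0.000231/0.0004948 = 0.4668 m/s.
Reynolds number Re = ρVD/μ = 0.969 · 0.4668 · 0.0251 / 1.83e-05 = 620.5.
Re < 2300 → laminar flow, so f = 64/Re = 64/620.5 = 0.1031 (the turbulent correlation is not needed).
Darcy-Weisbach: ΔP = f(L/D)(ρV²/2) = 0.1031·(51.2/0.0251)·(0.969·0.4668²/2) = 0.1031·2040·0.1056 = 22.22 Pa.
Pumping power P = QΔP = 0.000231·22.22 = 0.005132 W = 0.00513 W.

P ≈ 0.00513 W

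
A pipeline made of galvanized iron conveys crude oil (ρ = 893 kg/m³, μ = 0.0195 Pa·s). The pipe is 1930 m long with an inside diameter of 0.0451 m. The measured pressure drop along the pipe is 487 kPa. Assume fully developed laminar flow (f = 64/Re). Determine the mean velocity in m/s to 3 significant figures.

V ≈ 0.823 m/s

For laminar flow, f = 64/Re with Re = ρVD/μ, so Darcy-Weisbach reduces to ΔP = 32μLV/D². Solving for V: V = ΔP·D²/(32μL) = 4.87e+05·(0.0451)²/(32·0.0195·1930) = 0.8225 m/s.
Check: Re = ρVD/μ = 893·0.8225·0.0451/0.0195 = 1699 < 2300, so the laminar assumption holds.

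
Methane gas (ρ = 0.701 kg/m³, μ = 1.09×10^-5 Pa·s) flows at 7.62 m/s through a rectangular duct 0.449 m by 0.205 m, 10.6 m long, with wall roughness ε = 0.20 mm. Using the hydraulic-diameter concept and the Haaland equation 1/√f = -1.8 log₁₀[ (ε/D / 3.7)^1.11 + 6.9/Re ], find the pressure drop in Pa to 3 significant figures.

ΔP ≈ 15.5 Pa

Hydraulic diameter D_h = 4A/P = 4·(0.449·0.205)/(2·(0.449+0.205)) = 0.3682/1.308 = 0.2815 m.
Re = ρVD_h/μ = 0.701·7.62·0.2815/1.09e-05 = 1.379e+05.
ε/D_h = 0.0002/0.2815 = 0.000711; Haaland gives 1/√f = -1.8 log₁₀[7.49e-05+5e-05] = 7.026, so f = 0.02026.
ΔP = f(L/D_h)(ρV²/2) = 0.02026·10.6/0.2815·20.35 = 15.53 Pa.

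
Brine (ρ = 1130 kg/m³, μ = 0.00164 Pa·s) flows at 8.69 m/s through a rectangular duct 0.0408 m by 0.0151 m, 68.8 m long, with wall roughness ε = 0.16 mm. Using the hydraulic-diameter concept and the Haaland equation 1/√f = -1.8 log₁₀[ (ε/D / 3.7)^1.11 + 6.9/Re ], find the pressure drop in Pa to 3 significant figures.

Hydraulic diameter D_h = 4A/P = 4·(0.0408·0.0151)/(2·(0.0408+0.0151)) = 0.002464/0.1118 = 0.02204 m.
Re = ρVD_h/μ = 1130·8.69·0.02204/0.00164 = 1.32e+05.
ε/D_h = 0.00016/0.02204 = 0.00726; Haaland gives 1/√f = -1.8 log₁₀[0.000988+5.23e-05] = 5.369, so f = 0.03469.
ΔP = f(L/D_h)(ρV²/2) = 0.03469·68.8/0.02204·4.267e+04 = 4.62e+06 Pa.

ΔP ≈ 4.62×10^6 Pa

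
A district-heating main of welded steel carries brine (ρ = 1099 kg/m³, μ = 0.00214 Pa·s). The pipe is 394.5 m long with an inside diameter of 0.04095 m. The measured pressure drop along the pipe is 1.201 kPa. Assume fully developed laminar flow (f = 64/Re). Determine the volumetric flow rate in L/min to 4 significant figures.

Q ≈ 5.891 L/min

For laminar flow, f = 64/Re with Re = ρVD/μ, so Darcy-Weisbach reduces to ΔP = 32μLV/D². Solving for V: V = ΔP·D²/(32μL) = 1201·(0.04095)²/(32·0.00214·394.5) = 0.07455 m/s.
Check: Re = ρVD/μ = 1099·0.07455·0.04095/0.00214 = 1568 < 2300, so the laminar assumption holds.
Q = V·A = 0.07455·(π/4·0.04095²) = 9.818e-05 m³/s = 5.891 L/min.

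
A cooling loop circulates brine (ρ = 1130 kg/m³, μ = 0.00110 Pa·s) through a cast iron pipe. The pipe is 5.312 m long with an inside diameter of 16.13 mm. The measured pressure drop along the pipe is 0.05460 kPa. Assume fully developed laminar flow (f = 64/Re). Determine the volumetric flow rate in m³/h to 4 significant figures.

Q ≈ 0.05589 m³/h

For laminar flow, f = 64/Re with Re = ρVD/μ, so Darcy-Weisbach reduces to ΔP = 32μLV/D². Solving for V: V = ΔP·D²/(32μL) = 54.6·(0.01613)²/(32·0.0011·5.312) = 0.07597 m/s.
Check: Re = ρVD/μ = 1130·0.07597·0.01613/0.0011 = 1259 < 2300, so the laminar assumption holds.
Q = V·A = 0.07597·(π/4·0.01613²) = 1.552e-05 m³/s = 0.05589 m³/h.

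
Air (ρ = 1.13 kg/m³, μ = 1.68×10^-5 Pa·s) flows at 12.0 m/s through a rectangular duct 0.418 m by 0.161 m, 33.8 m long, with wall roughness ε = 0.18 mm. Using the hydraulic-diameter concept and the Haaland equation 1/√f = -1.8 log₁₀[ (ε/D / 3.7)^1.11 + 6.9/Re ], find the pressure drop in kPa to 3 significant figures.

Hydraulic diameter D_h = 4A/P = 4·(0.418·0.161)/(2·(0.418+0.161)) = 0.2692/1.158 = 0.2325 m.
Re = ρVD_h/μ = 1.13·12·0.2325/1.68e-05 = 1.876e+05.
ε/D_h = 0.00018/0.2325 = 0.000774; Haaland gives 1/√f = -1.8 log₁₀[8.24e-05+3.68e-05] = 7.063, so f = 0.02005.
ΔP = f(L/D_h)(ρV²/2) = 0.02005·33.8/0.2325·81.36 = 237.1 Pa.
ΔP = 0.237 kPa.

ΔP ≈ 0.237 kPa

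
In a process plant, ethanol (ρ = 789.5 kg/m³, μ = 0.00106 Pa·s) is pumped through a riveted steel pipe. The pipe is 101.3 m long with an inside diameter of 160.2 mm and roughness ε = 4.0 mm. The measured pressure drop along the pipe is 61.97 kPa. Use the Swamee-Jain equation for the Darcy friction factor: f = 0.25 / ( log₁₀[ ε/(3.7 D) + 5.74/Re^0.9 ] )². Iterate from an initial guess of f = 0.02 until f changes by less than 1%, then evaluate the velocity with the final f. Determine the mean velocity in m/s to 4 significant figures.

Rearranging Darcy-Weisbach: V = √(2·ΔP·D/(f·L·ρ)). With ε/D = 0.004/0.1602 = 0.025, iterate starting from f = 0.02:
  f = 0.02 → V = √(2·6.197e+04·0.1602/(0.02·101.3·789.5)) = 3.523 m/s; Re = ρVD/μ = 4.204e+05; f → 0.05321
  f = 0.05321 → V = 2.16 m/s; Re = 2.577e+05; f → 0.05329
Converged (Δf/f < 1%). With the final f = 0.05329: V = √(2·6.197e+04·0.1602/(0.05329·101.3·789.5)) = 2.158 m/s.

V ≈ 2.158 m/s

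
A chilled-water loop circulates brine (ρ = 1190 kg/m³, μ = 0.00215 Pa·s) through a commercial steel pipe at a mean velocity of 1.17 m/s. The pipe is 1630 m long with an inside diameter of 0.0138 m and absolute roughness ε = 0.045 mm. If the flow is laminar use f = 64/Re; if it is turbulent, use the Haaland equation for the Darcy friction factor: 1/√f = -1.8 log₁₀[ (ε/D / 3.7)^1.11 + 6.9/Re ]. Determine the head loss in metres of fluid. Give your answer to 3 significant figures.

h_f ≈ 297 m

Reynolds number Re = ρVD/μ = 1190 · 1.17 · 0.0138 / 0.00215 = 8937.
Re > 4000 → turbulent. Relative roughness ε/D = 4.5e-05/0.0138 = 0.00326. Haaland: 1/√f = -1.8 log₁₀[(0.00326/3.7)^1.11 + 6.9/8937] = -1.8 log₁₀[0.000407 + 0.000772] = 5.272, so f = 0.03599.
Darcy-Weisbach: ΔP = f(L/D)(ρV²/2) = 0.03599·(1630/0.0138)·(1190·1.17²/2) = 0.03599·1.181e+05·814.5 = 3.462e+06 Pa.
Head loss h_f = ΔP/(ρg) = 3.462e+06/(1190·9.81) = 297 m.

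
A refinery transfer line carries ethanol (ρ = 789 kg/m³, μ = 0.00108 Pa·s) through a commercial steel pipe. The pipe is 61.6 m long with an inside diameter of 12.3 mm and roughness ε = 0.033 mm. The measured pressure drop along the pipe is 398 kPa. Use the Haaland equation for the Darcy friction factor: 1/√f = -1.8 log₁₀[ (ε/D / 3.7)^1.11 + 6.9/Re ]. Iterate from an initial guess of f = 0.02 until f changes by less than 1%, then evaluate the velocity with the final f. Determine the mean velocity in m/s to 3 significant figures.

V ≈ 2.59 m/s

Rearranging Darcy-Weisbach: V = √(2·ΔP·D/(f·L·ρ)). With ε/D = 3.3e-05/0.0123 = 0.00268, iterate starting from f = 0.02:
  f = 0.02 → V = √(2·3.98e+05·0.0123/(0.02·61.6·789)) = 3.174 m/s; Re = ρVD/μ = 2.852e+04; f → 0.02932
  f = 0.02932 → V = 2.621 m/s; Re = 2.355e+04; f → 0.03
  f = 0.03 → V = 2.591 m/s; Re = 2.328e+04; f → 0.03005
Converged (Δf/f < 1%). With the final f = 0.03005: V = √(2·3.98e+05·0.0123/(0.03005·61.6·789)) = 2.589 m/s.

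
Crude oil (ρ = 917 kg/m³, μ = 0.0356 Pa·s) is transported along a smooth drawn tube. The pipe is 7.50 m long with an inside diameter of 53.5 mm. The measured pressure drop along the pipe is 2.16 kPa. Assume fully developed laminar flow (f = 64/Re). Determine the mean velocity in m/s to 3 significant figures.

V ≈ 0.724 m/s

For laminar flow, f = 64/Re with Re = ρVD/μ, so Darcy-Weisbach reduces to ΔP = 32μLV/D². Solving for V: V = ΔP·D²/(32μL) = 2160·(0.0535)²/(32·0.0356·7.5) = 0.7236 m/s.
Check: Re = ρVD/μ = 917·0.7236·0.0535/0.0356 = 997.2 < 2300, so the laminar assumption holds.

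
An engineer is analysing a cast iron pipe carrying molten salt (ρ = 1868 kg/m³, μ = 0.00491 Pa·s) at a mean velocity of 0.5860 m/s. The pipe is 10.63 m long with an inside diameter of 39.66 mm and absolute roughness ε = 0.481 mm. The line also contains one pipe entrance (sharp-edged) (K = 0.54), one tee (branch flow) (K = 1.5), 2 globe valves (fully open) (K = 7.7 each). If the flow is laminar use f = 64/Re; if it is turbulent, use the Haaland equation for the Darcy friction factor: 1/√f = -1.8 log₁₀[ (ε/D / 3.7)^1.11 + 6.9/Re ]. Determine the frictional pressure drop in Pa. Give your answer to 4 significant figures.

ΔP ≈ 9527 Pa

Reynolds number Re = ρVD/μ = 1868 · 0.586 · 0.03966 / 0.00491 = 8842.
Re > 4000 → turbulent. Relative roughness ε/D = 0.000481/0.03966 = 0.0121. Haaland: 1/√f = -1.8 log₁₀[(0.0121/3.7)^1.11 + 6.9/8842] = -1.8 log₁₀[0.00175 + 0.00078] = 4.675, so f = 0.04575.
Total minor-loss coefficient ΣK = 1·0.54 + 1·1.5 + 2·7.7 = 17.4.
ΔP = [f·L/D + ΣK]·(ρV²/2) = [0.04575·10.63/0.03966 + 17.4]·(1868·0.586²/2) = [12.26 + 17.4]·320.7 = 9527 Pa.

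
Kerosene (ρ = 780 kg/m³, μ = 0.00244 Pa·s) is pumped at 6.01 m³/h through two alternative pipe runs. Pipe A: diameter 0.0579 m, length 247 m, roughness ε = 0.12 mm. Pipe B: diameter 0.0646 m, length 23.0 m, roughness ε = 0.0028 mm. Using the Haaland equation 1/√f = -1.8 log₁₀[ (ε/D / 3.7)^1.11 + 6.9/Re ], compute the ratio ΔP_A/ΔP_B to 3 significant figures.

ΔP_A/ΔP_B ≈ 19.8

Pipe A: V = Q/A = 0.001669/0.002633 = 0.6341 m/s; Re = 1.174e+04; ε/D = 0.00207; Haaland → f = 0.03256; ΔP_A = f(L/D)(ρV²/2) = 2.178e+04 Pa.
Pipe B: V = Q/A = 0.001669/0.003278 = 0.5094 m/s; Re = 1.052e+04; ε/D = 4.33e-05; Haaland → f = 0.0305; ΔP_B = f(L/D)(ρV²/2) = 1099 Pa.
ΔP_A/ΔP_B = 2.178e+04/1099 = 19.8.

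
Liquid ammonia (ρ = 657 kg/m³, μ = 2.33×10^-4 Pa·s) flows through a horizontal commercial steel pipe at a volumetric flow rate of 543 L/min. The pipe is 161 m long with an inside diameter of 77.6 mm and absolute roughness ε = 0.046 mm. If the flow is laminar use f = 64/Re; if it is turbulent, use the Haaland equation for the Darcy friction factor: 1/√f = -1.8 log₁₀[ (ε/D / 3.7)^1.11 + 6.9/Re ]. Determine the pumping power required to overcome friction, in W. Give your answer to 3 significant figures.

P ≈ 413 W

Q = 543 L/min = 543/60000 = 0.00905 m³/s.
Cross-sectional area A = πD²/4 = π(0.0776)²/4 = 0.004729 m²; mean velocity V = Q/A = 0.00905/0.004729 = 1.914 m/s.
Reynolds number Re = ρVD/μ = 657 · 1.914 · 0.0776 / 0.000233 = 4.187e+05.
Re > 4000 → turbulent. Relative roughness ε/D = 4.6e-05/0.0776 = 0.000593. Haaland: 1/√f = -1.8 log₁₀[(0.000593/3.7)^1.11 + 6.9/4.187e+05] = -1.8 log₁₀[6.13e-05 + 1.65e-05] = 7.397, so f = 0.01828.
Darcy-Weisbach: ΔP = f(L/D)(ρV²/2) = 0.01828·(161/0.0776)·(657·1.914²/2) = 0.01828·2075·1203 = 4.561e+04 Pa.
Pumping power P = QΔP = 0.00905·4.561e+04 = 412.8 W = 413 W.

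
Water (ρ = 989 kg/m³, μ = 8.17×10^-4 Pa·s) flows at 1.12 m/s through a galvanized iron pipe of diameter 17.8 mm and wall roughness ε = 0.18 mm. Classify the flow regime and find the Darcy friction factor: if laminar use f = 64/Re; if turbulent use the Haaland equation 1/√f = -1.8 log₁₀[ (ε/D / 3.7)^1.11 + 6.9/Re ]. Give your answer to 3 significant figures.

Re = ρVD/μ = 989·1.12·0.0178/0.000817 = 2.413e+04.
Re > 4000 → turbulent. ε/D = 0.00018/0.0178 = 0.0101; Haaland: 1/√f = -1.8 log₁₀[0.00143 + 0.000286] = 4.979, so f = 0.04034.

f ≈ 0.0403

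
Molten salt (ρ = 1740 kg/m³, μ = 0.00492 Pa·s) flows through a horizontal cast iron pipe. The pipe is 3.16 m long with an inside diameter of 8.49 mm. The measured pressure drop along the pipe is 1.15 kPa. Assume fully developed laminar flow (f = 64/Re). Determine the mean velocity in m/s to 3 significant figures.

V ≈ 0.167 m/s

For laminar flow, f = 64/Re with Re = ρVD/μ, so Darcy-Weisbach reduces to ΔP = 32μLV/D². Solving for V: V = ΔP·D²/(32μL) = 1150·(0.00849)²/(32·0.00492·3.16) = 0.1666 m/s.
Check: Re = ρVD/μ = 1740·0.1666·0.00849/0.00492 = 500.3 < 2300, so the laminar assumption holds.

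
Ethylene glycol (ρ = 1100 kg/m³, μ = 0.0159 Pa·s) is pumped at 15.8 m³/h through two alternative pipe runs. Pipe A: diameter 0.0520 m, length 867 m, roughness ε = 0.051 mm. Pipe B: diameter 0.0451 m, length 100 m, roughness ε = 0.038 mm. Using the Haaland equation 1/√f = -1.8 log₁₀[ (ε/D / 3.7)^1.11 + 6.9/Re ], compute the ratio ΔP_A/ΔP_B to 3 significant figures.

ΔP_A/ΔP_B ≈ 4.44

Pipe A: V = Q/A = 0.004389/0.002124 = 2.067 m/s; Re = 7435; ε/D = 0.000981; Haaland → f = 0.03464; ΔP_A = f(L/D)(ρV²/2) = 1.357e+06 Pa.
Pipe B: V = Q/A = 0.004389/0.001598 = 2.747 m/s; Re = 8572; ε/D = 0.000843; Haaland → f = 0.03322; ΔP_B = f(L/D)(ρV²/2) = 3.058e+05 Pa.
ΔP_A/ΔP_B = 1.357e+06/3.058e+05 = 4.44.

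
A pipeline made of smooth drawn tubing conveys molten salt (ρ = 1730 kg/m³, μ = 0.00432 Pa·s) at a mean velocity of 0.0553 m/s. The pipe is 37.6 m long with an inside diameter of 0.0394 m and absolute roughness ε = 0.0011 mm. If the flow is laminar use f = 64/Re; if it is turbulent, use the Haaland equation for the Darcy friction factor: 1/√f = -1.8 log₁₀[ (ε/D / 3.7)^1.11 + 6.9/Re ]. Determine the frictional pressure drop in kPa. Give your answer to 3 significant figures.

Reynolds number Re = ρVD/μ = 1730 · 0.0553 · 0.0394 / 0.00432 = 872.5.
Re < 2300 → laminar flow, so f = 64/Re = 64/872.5 = 0.07335 (the turbulent correlation is not needed).
Darcy-Weisbach: ΔP = f(L/D)(ρV²/2) = 0.07335·(37.6/0.0394)·(1730·0.0553²/2) = 0.07335·954.3·2.645 = 185.2 Pa.
ΔP = 185.2 Pa = 0.185 kPa.

ΔP ≈ 0.185 kPa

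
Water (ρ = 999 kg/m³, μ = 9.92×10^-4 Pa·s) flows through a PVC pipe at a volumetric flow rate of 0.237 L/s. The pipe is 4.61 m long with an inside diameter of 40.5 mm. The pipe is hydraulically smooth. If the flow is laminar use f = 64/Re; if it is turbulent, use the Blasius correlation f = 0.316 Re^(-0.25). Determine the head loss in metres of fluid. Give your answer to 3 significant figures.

Q = 0.237 L/s = 0.237/1000 = 0.000237 m³/s.
Cross-sectional area A = πD²/4 = π(0.0405)²/4 = 0.001288 m²; mean velocity V = Q/A = 0.000237/0.001288 = 0.184 m/s.
Reynolds number Re = ρVD/μ = 999 · 0.184 · 0.0405 / 0.000992 = 7503.
Re > 4000 → turbulent. Smooth-pipe (Blasius): f = 0.316 Re^(-0.25) = 0.316/(7503)^0.25 = 0.03395.
Darcy-Weisbach: ΔP = f(L/D)(ρV²/2) = 0.03395·(4.61/0.0405)·(999·0.184²/2) = 0.03395·113.8·16.91 = 65.34 Pa.
Head loss h_f = ΔP/(ρg) = 65.34/(999·9.81) = 0.00667 m.

h_f ≈ 0.00667 m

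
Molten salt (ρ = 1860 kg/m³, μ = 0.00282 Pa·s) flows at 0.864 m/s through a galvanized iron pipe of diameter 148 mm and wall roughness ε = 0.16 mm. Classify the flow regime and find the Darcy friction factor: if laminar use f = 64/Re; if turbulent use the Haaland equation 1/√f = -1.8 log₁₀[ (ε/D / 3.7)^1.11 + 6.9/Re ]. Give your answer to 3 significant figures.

Re = ρVD/μ = 1860·0.864·0.148/0.00282 = 8.434e+04.
Re > 4000 → turbulent. ε/D = 0.00016/0.148 = 0.00108; Haaland: 1/√f = -1.8 log₁₀[0.000119 + 8.18e-05] = 6.654, so f = 0.02259.

f ≈ 0.0226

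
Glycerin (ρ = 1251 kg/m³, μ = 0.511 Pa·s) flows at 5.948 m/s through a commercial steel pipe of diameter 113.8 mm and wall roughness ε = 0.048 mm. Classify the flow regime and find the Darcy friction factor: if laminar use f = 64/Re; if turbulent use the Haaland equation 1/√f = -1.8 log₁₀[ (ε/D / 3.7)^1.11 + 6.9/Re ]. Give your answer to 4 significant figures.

Re = ρVD/μ = 1251·5.948·0.1138/0.511 = 1657.
Re < 2300 → laminar, so f = 64/Re = 0.03862 (roughness is irrelevant in laminar flow).

f ≈ 0.03862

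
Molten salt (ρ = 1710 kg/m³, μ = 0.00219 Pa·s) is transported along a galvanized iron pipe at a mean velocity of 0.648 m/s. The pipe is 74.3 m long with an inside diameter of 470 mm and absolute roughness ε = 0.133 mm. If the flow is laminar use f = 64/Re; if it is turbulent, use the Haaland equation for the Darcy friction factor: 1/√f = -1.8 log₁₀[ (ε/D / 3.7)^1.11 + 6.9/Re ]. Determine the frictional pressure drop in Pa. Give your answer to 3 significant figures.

ΔP ≈ 969 Pa

Reynolds number Re = ρVD/μ = 1710 · 0.648 · 0.47 / 0.00219 = 2.378e+05.
Re > 4000 → turbulent. Relative roughness ε/D = 0.000133/0.47 = 0.000283. Haaland: 1/√f = -1.8 log₁₀[(0.000283/3.7)^1.11 + 6.9/2.378e+05] = -1.8 log₁₀[2.7e-05 + 2.9e-05] = 7.654, so f = 0.01707.
Darcy-Weisbach: ΔP = f(L/D)(ρV²/2) = 0.01707·(74.3/0.47)·(1710·0.648²/2) = 0.01707·158.1·359 = 968.9 Pa.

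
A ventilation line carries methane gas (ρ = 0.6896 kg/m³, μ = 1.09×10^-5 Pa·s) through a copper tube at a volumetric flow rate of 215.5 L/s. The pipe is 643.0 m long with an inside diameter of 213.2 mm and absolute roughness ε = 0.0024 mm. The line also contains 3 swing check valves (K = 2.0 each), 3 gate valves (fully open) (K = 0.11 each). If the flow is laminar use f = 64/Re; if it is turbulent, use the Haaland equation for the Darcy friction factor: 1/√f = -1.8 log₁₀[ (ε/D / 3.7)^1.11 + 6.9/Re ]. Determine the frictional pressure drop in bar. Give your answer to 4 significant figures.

Q = 215.5 L/s = 215.5/1000 = 0.2155 m³/s.
Cross-sectional area A = πD²/4 = π(0.2132)²/4 = 0.0357 m²; mean velocity V = Q/A = 0.2155/0.0357 = 6.036 m/s.
Reynolds number Re = ρVD/μ = 0.6896 · 6.036 · 0.2132 / 1.09e-05 = 8.142e+04.
Re > 4000 → turbulent. Relative roughness ε/D = 2.4e-06/0.2132 = 1.13e-05. Haaland: 1/√f = -1.8 log₁₀[(1.13e-05/3.7)^1.11 + 6.9/8.142e+04] = -1.8 log₁₀[7.52e-07 + 8.47e-05] = 7.322, so f = 0.01865.
Total minor-loss coefficient ΣK = 3·2 + 3·0.11 = 6.33.
ΔP = [f·L/D + ΣK]·(ρV²/2) = [0.01865·643/0.2132 + 6.33]·(0.6896·6.036²/2) = [56.25 + 6.33]·12.56 = 786.2 Pa.
ΔP = 786.2 Pa = 0.007862 bar.

ΔP ≈ 0.007862 bar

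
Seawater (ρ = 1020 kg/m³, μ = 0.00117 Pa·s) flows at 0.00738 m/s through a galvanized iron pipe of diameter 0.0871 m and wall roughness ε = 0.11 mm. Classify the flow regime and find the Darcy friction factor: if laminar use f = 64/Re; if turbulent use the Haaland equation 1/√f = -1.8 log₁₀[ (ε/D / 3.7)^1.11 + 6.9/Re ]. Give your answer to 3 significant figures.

Re = ρVD/μ = 1020·0.00738·0.0871/0.00117 = 560.4.
Re < 2300 → laminar, so f = 64/Re = 0.1142 (roughness is irrelevant in laminar flow).

f ≈ 0.114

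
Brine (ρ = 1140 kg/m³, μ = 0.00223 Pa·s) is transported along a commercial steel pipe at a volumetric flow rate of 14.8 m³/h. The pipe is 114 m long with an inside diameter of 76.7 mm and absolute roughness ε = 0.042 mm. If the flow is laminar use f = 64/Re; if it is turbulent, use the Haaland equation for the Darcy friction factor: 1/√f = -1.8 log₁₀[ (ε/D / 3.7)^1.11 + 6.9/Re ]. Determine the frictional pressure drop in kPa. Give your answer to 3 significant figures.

Q = 14.8 m³/h = 14.8/3600 = 0.004111 m³/s.
Cross-sectional area A = πD²/4 = π(0.0767)²/4 = 0.00462 m²; mean velocity V = Q/A = 0.004111/0.00462 = 0.8898 m/s.
Reynolds number Re = ρVD/μ = 1140 · 0.8898 · 0.0767 / 0.00223 = 3.489e+04.
Re > 4000 → turbulent. Relative roughness ε/D = 4.2e-05/0.0767 = 0.000548. Haaland: 1/√f = -1.8 log₁₀[(0.000548/3.7)^1.11 + 6.9/3.489e+04] = -1.8 log₁₀[5.61e-05 + 0.000198] = 6.472, so f = 0.02388.
Darcy-Weisbach: ΔP = f(L/D)(ρV²/2) = 0.02388·(114/0.0767)·(1140·0.8898²/2) = 0.02388·1486·451.3 = 1.601e+04 Pa.
ΔP = 1.601e+04 Pa = 16.0 kPa.

ΔP ≈ 16.0 kPa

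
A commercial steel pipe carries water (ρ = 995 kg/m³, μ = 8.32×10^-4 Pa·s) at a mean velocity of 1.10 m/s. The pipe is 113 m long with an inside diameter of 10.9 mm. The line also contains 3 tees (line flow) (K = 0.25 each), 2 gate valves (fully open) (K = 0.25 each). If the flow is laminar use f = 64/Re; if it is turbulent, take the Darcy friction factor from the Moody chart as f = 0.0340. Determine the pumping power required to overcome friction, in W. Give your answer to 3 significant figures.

Reynolds number Re = ρVD/μ = 995 · 1.1 · 0.0109 / 0.000832 = 1.434e+04.
Re > 4000 → turbulent; use the Moody-chart value f = 0.0340.
Total minor-loss coefficient ΣK = 3·0.25 + 2·0.25 = 1.25.
ΔP = [f·L/D + ΣK]·(ρV²/2) = [0.034·113/0.0109 + 1.25]·(995·1.1²/2) = [352.5 + 1.25]·602 = 2.129e+05 Pa.
Q = V·A = 1.1·9.331e-05 = 0.0001026 m³/s.
Pumping power P = QΔP = 0.0001026·2.129e+05 = 21.86 W = 21.9 W.

P ≈ 21.9 W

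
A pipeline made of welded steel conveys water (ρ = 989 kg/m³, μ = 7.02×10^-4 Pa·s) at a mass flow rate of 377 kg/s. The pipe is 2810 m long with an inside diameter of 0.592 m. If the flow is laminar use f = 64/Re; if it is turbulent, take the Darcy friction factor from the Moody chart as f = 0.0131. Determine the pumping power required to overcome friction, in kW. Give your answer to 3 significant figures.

P ≈ 22.5 kW

A = πD²/4 = π(0.592)²/4 = 0.2753 m²; mean velocity V = ṁ/(ρA) = 377/(989 · 0.2753) = 1.385 m/s.
Reynolds number Re = ρVD/μ = 989 · 1.385 · 0.592 / 0.000702 = 1.155e+06.
Re > 4000 → turbulent; use the Moody-chart value f = 0.0131.
Darcy-Weisbach: ΔP = f(L/D)(ρV²/2) = 0.0131·(2810/0.592)·(989·1.385²/2) = 0.0131·4747·948.4 = 5.897e+04 Pa.
Q = ṁ/ρ = 377/989 = 0.3812 m³/s.
Pumping power P = QΔP = 0.3812·5.897e+04 = 22480 W = 22.5 kW.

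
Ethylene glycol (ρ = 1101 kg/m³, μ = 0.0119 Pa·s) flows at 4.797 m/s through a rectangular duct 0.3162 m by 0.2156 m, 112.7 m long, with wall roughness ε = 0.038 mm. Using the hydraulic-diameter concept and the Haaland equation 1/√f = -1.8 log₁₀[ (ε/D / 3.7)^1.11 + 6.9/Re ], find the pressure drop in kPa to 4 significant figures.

ΔP ≈ 100.7 kPa

Hydraulic diameter D_h = 4A/P = 4·(0.3162·0.2156)/(2·(0.3162+0.2156)) = 0.2727/1.064 = 0.2564 m.
Re = ρVD_h/μ = 1101·4.797·0.2564/0.0119 = 1.138e+05.
ε/D_h = 3.8e-05/0.2564 = 0.000148; Haaland gives 1/√f = -1.8 log₁₀[1.32e-05+6.06e-05] = 7.438, so f = 0.01808.
ΔP = f(L/D_h)(ρV²/2) = 0.01808·112.7/0.2564·1.267e+04 = 1.007e+05 Pa.
ΔP = 100.7 kPa.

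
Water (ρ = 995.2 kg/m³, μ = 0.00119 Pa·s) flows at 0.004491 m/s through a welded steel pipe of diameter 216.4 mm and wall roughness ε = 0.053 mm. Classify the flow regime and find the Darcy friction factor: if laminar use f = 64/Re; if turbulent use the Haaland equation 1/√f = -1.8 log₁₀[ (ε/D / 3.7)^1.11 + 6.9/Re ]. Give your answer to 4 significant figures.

f ≈ 0.07874

Re = ρVD/μ = 995.2·0.004491·0.2164/0.00119 = 812.8.
Re < 2300 → laminar, so f = 64/Re = 0.07874 (roughness is irrelevant in laminar flow).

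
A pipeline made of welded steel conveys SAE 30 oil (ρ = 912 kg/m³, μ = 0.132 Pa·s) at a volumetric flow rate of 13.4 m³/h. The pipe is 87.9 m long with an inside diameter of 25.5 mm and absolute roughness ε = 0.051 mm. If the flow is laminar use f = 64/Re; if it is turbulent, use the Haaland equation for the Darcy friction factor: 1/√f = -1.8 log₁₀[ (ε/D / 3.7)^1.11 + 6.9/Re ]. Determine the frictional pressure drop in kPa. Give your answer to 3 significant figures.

ΔP ≈ 4160 kPa

Q = 13.4 m³/h = 13.4/3600 = 0.003722 m³/s.
Cross-sectional area A = πD²/4 = π(0.0255)²/4 = 0.0005107 m²; mean velocity V = Q/A = 0.003722/0.0005107 = 7.288 m/s.
Reynolds number Re = ρVD/μ = 912 · 7.288 · 0.0255 / 0.132 = 1284.
Re < 2300 → laminar flow, so f = 64/Re = 64/1284 = 0.04984 (the turbulent correlation is not needed).
Darcy-Weisbach: ΔP = f(L/D)(ρV²/2) = 0.04984·(87.9/0.0255)·(912·7.288²/2) = 0.04984·3447·2.422e+04 = 4.162e+06 Pa.
ΔP = 4.162e+06 Pa = 4160 kPa.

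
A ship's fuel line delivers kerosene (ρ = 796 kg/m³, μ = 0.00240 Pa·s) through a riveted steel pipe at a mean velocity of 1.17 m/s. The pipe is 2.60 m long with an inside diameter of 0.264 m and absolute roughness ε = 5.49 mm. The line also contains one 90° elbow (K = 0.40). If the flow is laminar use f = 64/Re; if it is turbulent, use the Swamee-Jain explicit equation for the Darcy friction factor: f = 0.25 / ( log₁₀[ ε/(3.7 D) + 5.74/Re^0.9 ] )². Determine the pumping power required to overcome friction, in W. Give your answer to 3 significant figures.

Reynolds number Re = ρVD/μ = 796 · 1.17 · 0.264 / 0.0024 = 1.024e+05.
Re > 4000 → turbulent. Relative roughness ε/D = 0.00549/0.264 = 0.0208. Swamee-Jain: f = 0.25/(log₁₀[0.0208/3.7 + 5.74/1.024e+05^0.9])² = 0.25/(log₁₀[0.00562 + 0.000178])² = 0.25/(-2.237)² = 0.04997.
Total minor-loss coefficient ΣK = 1·0.4 = 0.4.
ΔP = [f·L/D + ΣK]·(ρV²/2) = [0.04997·2.6/0.264 + 0.4]·(796·1.17²/2) = [0.4921 + 0.4]·544.8 = 486.1 Pa.
Q = V·A = 1.17·0.05474 = 0.06404 m³/s.
Pumping power P = QΔP = 0.06404·486.1 = 31.13 W = 31.1 W.

P ≈ 31.1 W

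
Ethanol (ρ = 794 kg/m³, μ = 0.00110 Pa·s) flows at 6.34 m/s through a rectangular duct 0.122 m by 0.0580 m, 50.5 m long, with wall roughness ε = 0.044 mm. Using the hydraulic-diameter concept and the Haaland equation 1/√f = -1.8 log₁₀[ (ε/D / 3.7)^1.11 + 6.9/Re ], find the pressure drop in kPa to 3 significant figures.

Hydraulic diameter D_h = 4A/P = 4·(0.122·0.058)/(2·(0.122+0.058)) = 0.0283/0.36 = 0.07862 m.
Re = ρVD_h/μ = 794·6.34·0.07862/0.0011 = 3.598e+05.
ε/D_h = 4.4e-05/0.07862 = 0.00056; Haaland gives 1/√f = -1.8 log₁₀[5.75e-05+1.92e-05] = 7.408, so f = 0.01822.
ΔP = f(L/D_h)(ρV²/2) = 0.01822·50.5/0.07862·1.596e+04 = 1.868e+05 Pa.
ΔP = 187 kPa.

ΔP ≈ 187 kPa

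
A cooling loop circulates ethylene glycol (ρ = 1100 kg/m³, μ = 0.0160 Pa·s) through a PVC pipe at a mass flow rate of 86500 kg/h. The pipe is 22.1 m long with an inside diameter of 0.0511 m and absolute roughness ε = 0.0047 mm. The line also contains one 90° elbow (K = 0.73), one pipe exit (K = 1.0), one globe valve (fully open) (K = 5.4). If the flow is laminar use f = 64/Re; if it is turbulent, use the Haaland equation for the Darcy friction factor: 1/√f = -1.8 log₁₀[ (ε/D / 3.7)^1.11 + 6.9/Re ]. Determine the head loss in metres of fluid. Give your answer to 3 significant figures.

ṁ = 86500 kg/h = 86500/3600 = 24.03 kg/s.
A = πD²/4 = π(0.0511)²/4 = 0.002051 m²; mean velocity V = ṁ/(ρA) = 24.03/(1100 · 0.002051) = 10.65 m/s.
Reynolds number Re = ρVD/μ = 1100 · 10.65 · 0.0511 / 0.016 = 3.742e+04.
Re > 4000 → turbulent. Relative roughness ε/D = 4.7e-06/0.0511 = 9.2e-05. Haaland: 1/√f = -1.8 log₁₀[(9.2e-05/3.7)^1.11 + 6.9/3.742e+04] = -1.8 log₁₀[7.74e-06 + 0.000184] = 6.689, so f = 0.02235.
Total minor-loss coefficient ΣK = 1·0.73 + 1·1 + 1·5.4 = 7.13.
ΔP = [f·L/D + ΣK]·(ρV²/2) = [0.02235·22.1/0.0511 + 7.13]·(1100·10.65²/2) = [9.665 + 7.13]·6.239e+04 = 1.048e+06 Pa.
Head loss h_f = ΔP/(ρg) = 1.048e+06/(1100·9.81) = 97.1 m.

h_f ≈ 97.1 m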